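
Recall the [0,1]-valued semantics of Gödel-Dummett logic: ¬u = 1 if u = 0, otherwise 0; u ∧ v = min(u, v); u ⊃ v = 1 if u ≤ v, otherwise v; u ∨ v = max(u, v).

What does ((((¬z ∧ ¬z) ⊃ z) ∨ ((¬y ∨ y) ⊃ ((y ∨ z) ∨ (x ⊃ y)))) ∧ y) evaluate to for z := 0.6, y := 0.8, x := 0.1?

0.80

¬z: Gödel ¬ of 0.6 = 0 (operand ≠ 0)
¬z: Gödel ¬ of 0.6 = 0 (operand ≠ 0)
(¬z ∧ ¬z) = min(0, 0) = 0
((¬z ∧ ¬z) ⊃ z): 0 ≤ 0.6, so result = 1
¬y: Gödel ¬ of 0.8 = 0 (operand ≠ 0)
(¬y ∨ y) = max(0, 0.8) = 0.8
(y ∨ z) = max(0.8, 0.6) = 0.8
(x ⊃ y): 0.1 ≤ 0.8, so result = 1
((y ∨ z) ∨ (x ⊃ y)) = max(0.8, 1) = 1
((¬y ∨ y) ⊃ ((y ∨ z) ∨ (x ⊃ y))): 0.8 ≤ 1, so result = 1
(((¬z ∧ ¬z) ⊃ z) ∨ ((¬y ∨ y) ⊃ ((y ∨ z) ∨ (x ⊃ y)))) = max(1, 1) = 1
((((¬z ∧ ¬z) ⊃ z) ∨ ((¬y ∨ y) ⊃ ((y ∨ z) ∨ (x ⊃ y)))) ∧ y) = min(1, 0.8) = 0.8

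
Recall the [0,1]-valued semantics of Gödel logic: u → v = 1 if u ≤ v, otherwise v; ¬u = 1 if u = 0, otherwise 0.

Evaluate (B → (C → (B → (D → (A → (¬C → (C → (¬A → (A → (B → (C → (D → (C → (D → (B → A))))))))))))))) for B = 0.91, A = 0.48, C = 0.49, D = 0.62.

¬C: Gödel ¬ of 0.49 = 0 (operand ≠ 0)
¬A: Gödel ¬ of 0.48 = 0 (operand ≠ 0)
(B → A): 0.91 > 0.48, so result = 0.48
(D → (B → A)): 0.62 > 0.48, so result = 0.48
(C → (D → (B → A))): 0.49 > 0.48, so result = 0.48
(D → (C → (D → (B → A)))): 0.62 > 0.48, so result = 0.48
(C → (D → (C → (D → (B → A))))): 0.49 > 0.48, so result = 0.48
(B → (C → (D → (C → (D → (B → A)))))): 0.91 > 0.48, so result = 0.48
(A → (B → (C → (D → (C → (D → (B → A))))))): 0.48 ≤ 0.48, so result = 1
(¬A → (A → (B → (C → (D → (C → (D → (B → A)))))))): 0 ≤ 1, so result = 1
(C → (¬A → (A → (B → (C → (D → (C → (D → (B → A))))))))): 0.49 ≤ 1, so result = 1
(¬C → (C → (¬A → (A → (B → (C → (D → (C → (D → (B → A)))))))))): 0 ≤ 1, so result = 1
(A → (¬C → (C → (¬A → (A → (B → (C → (D → (C → (D → (B → A))))))))))): 0.48 ≤ 1, so result = 1
(D → (A → (¬C → (C → (¬A → (A → (B → (C → (D → (C → (D → (B → A)))))))))))): 0.62 ≤ 1, so result = 1
(B → (D → (A → (¬C → (C → (¬A → (A → (B → (C → (D → (C → (D → (B → A))))))))))))): 0.91 ≤ 1, so result = 1
(C → (B → (D → (A → (¬C → (C → (¬A → (A → (B → (C → (D → (C → (D → (B → A)))))))))))))): 0.49 ≤ 1, so result = 1
(B → (C → (B → (D → (A → (¬C → (C → (¬A → (A → (B → (C → (D → (C → (D → (B → A))))))))))))))): 0.91 ≤ 1, so result = 1

1.00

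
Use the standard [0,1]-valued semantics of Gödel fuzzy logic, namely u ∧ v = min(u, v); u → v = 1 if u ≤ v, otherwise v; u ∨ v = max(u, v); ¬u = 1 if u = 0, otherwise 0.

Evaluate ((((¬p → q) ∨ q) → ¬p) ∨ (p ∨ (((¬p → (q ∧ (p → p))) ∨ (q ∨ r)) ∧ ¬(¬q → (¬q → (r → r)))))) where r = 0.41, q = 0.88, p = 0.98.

0.98

¬p: Gödel ¬ of 0.98 = 0 (operand ≠ 0)
(¬p → q): 0 ≤ 0.88, so result = 1
((¬p → q) ∨ q) = max(1, 0.88) = 1
¬p: Gödel ¬ of 0.98 = 0 (operand ≠ 0)
(((¬p → q) ∨ q) → ¬p): 1 > 0, so result = 0
¬p: Gödel ¬ of 0.98 = 0 (operand ≠ 0)
(p → p): 0.98 ≤ 0.98, so result = 1
(q ∧ (p → p)) = min(0.88, 1) = 0.88
(¬p → (q ∧ (p → p))): 0 ≤ 0.88, so result = 1
(q ∨ r) = max(0.88, 0.41) = 0.88
((¬p → (q ∧ (p → p))) ∨ (q ∨ r)) = max(1, 0.88) = 1
¬q: Gödel ¬ of 0.88 = 0 (operand ≠ 0)
¬q: Gödel ¬ of 0.88 = 0 (operand ≠ 0)
(r → r): 0.41 ≤ 0.41, so result = 1
(¬q → (r → r)): 0 ≤ 1, so result = 1
(¬q → (¬q → (r → r))): 0 ≤ 1, so result = 1
¬(¬q → (¬q → (r → r))): Gödel ¬ of 1 = 0 (operand ≠ 0)
(((¬p → (q ∧ (p → p))) ∨ (q ∨ r)) ∧ ¬(¬q → (¬q → (r → r)))) = min(1, 0) = 0
(p ∨ (((¬p → (q ∧ (p → p))) ∨ (q ∨ r)) ∧ ¬(¬q → (¬q → (r → r))))) = max(0.98, 0) = 0.98
((((¬p → q) ∨ q) → ¬p) ∨ (p ∨ (((¬p → (q ∧ (p → p))) ∨ (q ∨ r)) ∧ ¬(¬q → (¬q → (r → r)))))) = max(0, 0.98) = 0.98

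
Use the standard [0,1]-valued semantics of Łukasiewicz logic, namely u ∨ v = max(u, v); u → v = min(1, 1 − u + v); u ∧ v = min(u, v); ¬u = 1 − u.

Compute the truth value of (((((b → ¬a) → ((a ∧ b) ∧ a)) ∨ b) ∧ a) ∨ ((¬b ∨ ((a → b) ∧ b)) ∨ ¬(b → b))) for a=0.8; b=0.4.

0.60

¬a: Łukasiewicz ¬ gives 1 − 0.8 = 0.2
(b → ¬a): min(1, 1 − 0.4 + 0.2) = 0.8
(a ∧ b) = min(0.8, 0.4) = 0.4
((a ∧ b) ∧ a) = min(0.4, 0.8) = 0.4
((b → ¬a) → ((a ∧ b) ∧ a)): min(1, 1 − 0.8 + 0.4) = 0.6
(((b → ¬a) → ((a ∧ b) ∧ a)) ∨ b) = max(0.6, 0.4) = 0.6
((((b → ¬a) → ((a ∧ b) ∧ a)) ∨ b) ∧ a) = min(0.6, 0.8) = 0.6
¬b: Łukasiewicz ¬ gives 1 − 0.4 = 0.6
(a → b): min(1, 1 − 0.8 + 0.4) = 0.6
((a → b) ∧ b) = min(0.6, 0.4) = 0.4
(¬b ∨ ((a → b) ∧ b)) = max(0.6, 0.4) = 0.6
(b → b): min(1, 1 − 0.4 + 0.4) = 1
¬(b → b): Łukasiewicz ¬ gives 1 − 1 = 0
((¬b ∨ ((a → b) ∧ b)) ∨ ¬(b → b)) = max(0.6, 0) = 0.6
(((((b → ¬a) → ((a ∧ b) ∧ a)) ∨ b) ∧ a) ∨ ((¬b ∨ ((a → b) ∧ b)) ∨ ¬(b → b))) = max(0.6, 0.6) = 0.6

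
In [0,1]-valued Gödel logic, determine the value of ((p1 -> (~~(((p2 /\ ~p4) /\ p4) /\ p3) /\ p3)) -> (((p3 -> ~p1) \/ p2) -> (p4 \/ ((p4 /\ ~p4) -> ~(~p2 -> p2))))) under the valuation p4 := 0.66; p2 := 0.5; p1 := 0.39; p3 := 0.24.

~p4: Gödel ¬ of 0.66 = 0 (operand ≠ 0)
(p2 /\ ~p4) = min(0.5, 0) = 0
((p2 /\ ~p4) /\ p4) = min(0, 0.66) = 0
(((p2 /\ ~p4) /\ p4) /\ p3) = min(0, 0.24) = 0
~(((p2 /\ ~p4) /\ p4) /\ p3): Gödel ¬ of 0 = 1 (operand is 0)
~~(((p2 /\ ~p4) /\ p4) /\ p3): Gödel ¬ of 1 = 0 (operand ≠ 0)
(~~(((p2 /\ ~p4) /\ p4) /\ p3) /\ p3) = min(0, 0.24) = 0
(p1 -> (~~(((p2 /\ ~p4) /\ p4) /\ p3) /\ p3)): 0.39 > 0, so result = 0
~p1: Gödel ¬ of 0.39 = 0 (operand ≠ 0)
(p3 -> ~p1): 0.24 > 0, so result = 0
((p3 -> ~p1) \/ p2) = max(0, 0.5) = 0.5
~p4: Gödel ¬ of 0.66 = 0 (operand ≠ 0)
(p4 /\ ~p4) = min(0.66, 0) = 0
~p2: Gödel ¬ of 0.5 = 0 (operand ≠ 0)
(~p2 -> p2): 0 ≤ 0.5, so result = 1
~(~p2 -> p2): Gödel ¬ of 1 = 0 (operand ≠ 0)
((p4 /\ ~p4) -> ~(~p2 -> p2)): 0 ≤ 0, so result = 1
(p4 \/ ((p4 /\ ~p4) -> ~(~p2 -> p2))) = max(0.66, 1) = 1
(((p3 -> ~p1) \/ p2) -> (p4 \/ ((p4 /\ ~p4) -> ~(~p2 -> p2)))): 0.5 ≤ 1, so result = 1
((p1 -> (~~(((p2 /\ ~p4) /\ p4) /\ p3) /\ p3)) -> (((p3 -> ~p1) \/ p2) -> (p4 \/ ((p4 /\ ~p4) -> ~(~p2 -> p2))))): 0 ≤ 1, so result = 1

1.00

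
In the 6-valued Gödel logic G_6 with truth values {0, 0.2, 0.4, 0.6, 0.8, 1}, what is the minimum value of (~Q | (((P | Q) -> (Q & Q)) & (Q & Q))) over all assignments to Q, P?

0.20

The minimum is attained at Q = 0.2, P = 0:
  ~Q: Gödel ¬ of 0.2 = 0 (operand ≠ 0)
  (P | Q) = max(0, 0.2) = 0.2
  (Q & Q) = min(0.2, 0.2) = 0.2
  ((P | Q) -> (Q & Q)): 0.2 ≤ 0.2, so result = 1
  (Q & Q) = min(0.2, 0.2) = 0.2
  (((P | Q) -> (Q & Q)) & (Q & Q)) = min(1, 0.2) = 0.2
  (~Q | (((P | Q) -> (Q & Q)) & (Q & Q))) = max(0, 0.2) = 0.2
Checking all 36 assignments confirms none give a value below 0.20.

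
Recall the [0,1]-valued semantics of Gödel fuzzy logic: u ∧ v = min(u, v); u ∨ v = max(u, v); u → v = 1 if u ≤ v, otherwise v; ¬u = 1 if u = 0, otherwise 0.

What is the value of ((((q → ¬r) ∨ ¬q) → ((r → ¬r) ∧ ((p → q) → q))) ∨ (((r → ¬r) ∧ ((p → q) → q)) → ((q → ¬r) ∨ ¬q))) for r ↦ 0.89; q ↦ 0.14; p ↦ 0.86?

¬r: Gödel ¬ of 0.89 = 0 (operand ≠ 0)
(q → ¬r): 0.14 > 0, so result = 0
¬q: Gödel ¬ of 0.14 = 0 (operand ≠ 0)
((q → ¬r) ∨ ¬q) = max(0, 0) = 0
¬r: Gödel ¬ of 0.89 = 0 (operand ≠ 0)
(r → ¬r): 0.89 > 0, so result = 0
(p → q): 0.86 > 0.14, so result = 0.14
((p → q) → q): 0.14 ≤ 0.14, so result = 1
((r → ¬r) ∧ ((p → q) → q)) = min(0, 1) = 0
(((q → ¬r) ∨ ¬q) → ((r → ¬r) ∧ ((p → q) → q))): 0 ≤ 0, so result = 1
¬r: Gödel ¬ of 0.89 = 0 (operand ≠ 0)
(r → ¬r): 0.89 > 0, so result = 0
(p → q): 0.86 > 0.14, so result = 0.14
((p → q) → q): 0.14 ≤ 0.14, so result = 1
((r → ¬r) ∧ ((p → q) → q)) = min(0, 1) = 0
¬r: Gödel ¬ of 0.89 = 0 (operand ≠ 0)
(q → ¬r): 0.14 > 0, so result = 0
¬q: Gödel ¬ of 0.14 = 0 (operand ≠ 0)
((q → ¬r) ∨ ¬q) = max(0, 0) = 0
(((r → ¬r) ∧ ((p → q) → q)) → ((q → ¬r) ∨ ¬q)): 0 ≤ 0, so result = 1
((((q → ¬r) ∨ ¬q) → ((r → ¬r) ∧ ((p → q) → q))) ∨ (((r → ¬r) ∧ ((p → q) → q)) → ((q → ¬r) ∨ ¬q))) = max(1, 1) = 1

1.00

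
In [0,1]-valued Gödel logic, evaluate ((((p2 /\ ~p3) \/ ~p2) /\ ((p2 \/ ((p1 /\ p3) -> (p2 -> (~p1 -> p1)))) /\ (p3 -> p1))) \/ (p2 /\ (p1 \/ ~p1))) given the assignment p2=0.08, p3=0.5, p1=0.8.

~p3: Gödel ¬ of 0.5 = 0 (operand ≠ 0)
(p2 /\ ~p3) = min(0.08, 0) = 0
~p2: Gödel ¬ of 0.08 = 0 (operand ≠ 0)
((p2 /\ ~p3) \/ ~p2) = max(0, 0) = 0
(p1 /\ p3) = min(0.8, 0.5) = 0.5
~p1: Gödel ¬ of 0.8 = 0 (operand ≠ 0)
(~p1 -> p1): 0 ≤ 0.8, so result = 1
(p2 -> (~p1 -> p1)): 0.08 ≤ 1, so result = 1
((p1 /\ p3) -> (p2 -> (~p1 -> p1))): 0.5 ≤ 1, so result = 1
(p2 \/ ((p1 /\ p3) -> (p2 -> (~p1 -> p1)))) = max(0.08, 1) = 1
(p3 -> p1): 0.5 ≤ 0.8, so result = 1
((p2 \/ ((p1 /\ p3) -> (p2 -> (~p1 -> p1)))) /\ (p3 -> p1)) = min(1, 1) = 1
(((p2 /\ ~p3) \/ ~p2) /\ ((p2 \/ ((p1 /\ p3) -> (p2 -> (~p1 -> p1)))) /\ (p3 -> p1))) = min(0, 1) = 0
~p1: Gödel ¬ of 0.8 = 0 (operand ≠ 0)
(p1 \/ ~p1) = max(0.8, 0) = 0.8
(p2 /\ (p1 \/ ~p1)) = min(0.08, 0.8) = 0.08
((((p2 /\ ~p3) \/ ~p2) /\ ((p2 \/ ((p1 /\ p3) -> (p2 -> (~p1 -> p1)))) /\ (p3 -> p1))) \/ (p2 /\ (p1 \/ ~p1))) = max(0, 0.08) = 0.08

0.08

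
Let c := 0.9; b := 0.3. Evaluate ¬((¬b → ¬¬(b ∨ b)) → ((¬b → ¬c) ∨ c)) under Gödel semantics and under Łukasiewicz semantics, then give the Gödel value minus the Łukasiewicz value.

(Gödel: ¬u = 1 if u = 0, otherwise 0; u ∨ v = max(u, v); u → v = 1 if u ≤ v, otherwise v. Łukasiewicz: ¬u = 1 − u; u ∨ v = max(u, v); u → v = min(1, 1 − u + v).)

0.00

Gödel evaluation:
  ¬b: Gödel ¬ of 0.3 = 0 (operand ≠ 0)
  (b ∨ b) = max(0.3, 0.3) = 0.3
  ¬(b ∨ b): Gödel ¬ of 0.3 = 0 (operand ≠ 0)
  ¬¬(b ∨ b): Gödel ¬ of 0 = 1 (operand is 0)
  (¬b → ¬¬(b ∨ b)): 0 ≤ 1, so result = 1
  ¬b: Gödel ¬ of 0.3 = 0 (operand ≠ 0)
  ¬c: Gödel ¬ of 0.9 = 0 (operand ≠ 0)
  (¬b → ¬c): 0 ≤ 0, so result = 1
  ((¬b → ¬c) ∨ c) = max(1, 0.9) = 1
  ((¬b → ¬¬(b ∨ b)) → ((¬b → ¬c) ∨ c)): 1 ≤ 1, so result = 1
  ¬((¬b → ¬¬(b ∨ b)) → ((¬b → ¬c) ∨ c)): Gödel ¬ of 1 = 0 (operand ≠ 0)
  Gödel value = 0
Łukasiewicz evaluation:
  ¬b: Łukasiewicz ¬ gives 1 − 0.3 = 0.7
  (b ∨ b) = max(0.3, 0.3) = 0.3
  ¬(b ∨ b): Łukasiewicz ¬ gives 1 − 0.3 = 0.7
  ¬¬(b ∨ b): Łukasiewicz ¬ gives 1 − 0.7 = 0.3
  (¬b → ¬¬(b ∨ b)): min(1, 1 − 0.7 + 0.3) = 0.6
  ¬b: Łukasiewicz ¬ gives 1 − 0.3 = 0.7
  ¬c: Łukasiewicz ¬ gives 1 − 0.9 = 0.1
  (¬b → ¬c): min(1, 1 − 0.7 + 0.1) = 0.4
  ((¬b → ¬c) ∨ c) = max(0.4, 0.9) = 0.9
  ((¬b → ¬¬(b ∨ b)) → ((¬b → ¬c) ∨ c)): min(1, 1 − 0.6 + 0.9) = 1
  ¬((¬b → ¬¬(b ∨ b)) → ((¬b → ¬c) ∨ c)): Łukasiewicz ¬ gives 1 − 1 = 0
  Łukasiewicz value = 0
Difference: 0 − 0 = 0.00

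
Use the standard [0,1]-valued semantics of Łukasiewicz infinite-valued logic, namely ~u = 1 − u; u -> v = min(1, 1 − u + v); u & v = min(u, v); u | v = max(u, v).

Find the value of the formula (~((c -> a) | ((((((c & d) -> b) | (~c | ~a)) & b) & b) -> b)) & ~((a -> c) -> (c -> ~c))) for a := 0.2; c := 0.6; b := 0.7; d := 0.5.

0.00

(c -> a): min(1, 1 − 0.6 + 0.2) = 0.6
(c & d) = min(0.6, 0.5) = 0.5
((c & d) -> b): min(1, 1 − 0.5 + 0.7) = 1
~c: Łukasiewicz ¬ gives 1 − 0.6 = 0.4
~a: Łukasiewicz ¬ gives 1 − 0.2 = 0.8
(~c | ~a) = max(0.4, 0.8) = 0.8
(((c & d) -> b) | (~c | ~a)) = max(1, 0.8) = 1
((((c & d) -> b) | (~c | ~a)) & b) = min(1, 0.7) = 0.7
(((((c & d) -> b) | (~c | ~a)) & b) & b) = min(0.7, 0.7) = 0.7
((((((c & d) -> b) | (~c | ~a)) & b) & b) -> b): min(1, 1 − 0.7 + 0.7) = 1
((c -> a) | ((((((c & d) -> b) | (~c | ~a)) & b) & b) -> b)) = max(0.6, 1) = 1
~((c -> a) | ((((((c & d) -> b) | (~c | ~a)) & b) & b) -> b)): Łukasiewicz ¬ gives 1 − 1 = 0
(a -> c): min(1, 1 − 0.2 + 0.6) = 1
~c: Łukasiewicz ¬ gives 1 − 0.6 = 0.4
(c -> ~c): min(1, 1 − 0.6 + 0.4) = 0.8
((a -> c) -> (c -> ~c)): min(1, 1 − 1 + 0.8) = 0.8
~((a -> c) -> (c -> ~c)): Łukasiewicz ¬ gives 1 − 0.8 = 0.2
(~((c -> a) | ((((((c & d) -> b) | (~c | ~a)) & b) & b) -> b)) & ~((a -> c) -> (c -> ~c))) = min(0, 0.2) = 0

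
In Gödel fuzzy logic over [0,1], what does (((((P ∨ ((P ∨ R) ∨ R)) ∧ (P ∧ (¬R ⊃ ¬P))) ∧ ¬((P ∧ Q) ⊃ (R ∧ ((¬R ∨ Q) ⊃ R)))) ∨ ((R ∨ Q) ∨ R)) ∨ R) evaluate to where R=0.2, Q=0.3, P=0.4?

(P ∨ R) = max(0.4, 0.2) = 0.4
((P ∨ R) ∨ R) = max(0.4, 0.2) = 0.4
(P ∨ ((P ∨ R) ∨ R)) = max(0.4, 0.4) = 0.4
¬R: Gödel ¬ of 0.2 = 0 (operand ≠ 0)
¬P: Gödel ¬ of 0.4 = 0 (operand ≠ 0)
(¬R ⊃ ¬P): 0 ≤ 0, so result = 1
(P ∧ (¬R ⊃ ¬P)) = min(0.4, 1) = 0.4
((P ∨ ((P ∨ R) ∨ R)) ∧ (P ∧ (¬R ⊃ ¬P))) = min(0.4, 0.4) = 0.4
(P ∧ Q) = min(0.4, 0.3) = 0.3
¬R: Gödel ¬ of 0.2 = 0 (operand ≠ 0)
(¬R ∨ Q) = max(0, 0.3) = 0.3
((¬R ∨ Q) ⊃ R): 0.3 > 0.2, so result = 0.2
(R ∧ ((¬R ∨ Q) ⊃ R)) = min(0.2, 0.2) = 0.2
((P ∧ Q) ⊃ (R ∧ ((¬R ∨ Q) ⊃ R))): 0.3 > 0.2, so result = 0.2
¬((P ∧ Q) ⊃ (R ∧ ((¬R ∨ Q) ⊃ R))): Gödel ¬ of 0.2 = 0 (operand ≠ 0)
(((P ∨ ((P ∨ R) ∨ R)) ∧ (P ∧ (¬R ⊃ ¬P))) ∧ ¬((P ∧ Q) ⊃ (R ∧ ((¬R ∨ Q) ⊃ R)))) = min(0.4, 0) = 0
(R ∨ Q) = max(0.2, 0.3) = 0.3
((R ∨ Q) ∨ R) = max(0.3, 0.2) = 0.3
((((P ∨ ((P ∨ R) ∨ R)) ∧ (P ∧ (¬R ⊃ ¬P))) ∧ ¬((P ∧ Q) ⊃ (R ∧ ((¬R ∨ Q) ⊃ R)))) ∨ ((R ∨ Q) ∨ R)) = max(0, 0.3) = 0.3
(((((P ∨ ((P ∨ R) ∨ R)) ∧ (P ∧ (¬R ⊃ ¬P))) ∧ ¬((P ∧ Q) ⊃ (R ∧ ((¬R ∨ Q) ⊃ R)))) ∨ ((R ∨ Q) ∨ R)) ∨ R) = max(0.3, 0.2) = 0.3

0.30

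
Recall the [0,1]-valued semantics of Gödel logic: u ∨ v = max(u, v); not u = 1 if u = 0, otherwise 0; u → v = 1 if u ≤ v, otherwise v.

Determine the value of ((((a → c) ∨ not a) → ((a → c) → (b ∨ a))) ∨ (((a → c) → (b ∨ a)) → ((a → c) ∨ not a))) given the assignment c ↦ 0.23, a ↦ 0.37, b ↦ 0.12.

(a → c): 0.37 > 0.23, so result = 0.23
not a: Gödel ¬ of 0.37 = 0 (operand ≠ 0)
((a → c) ∨ not a) = max(0.23, 0) = 0.23
(a → c): 0.37 > 0.23, so result = 0.23
(b ∨ a) = max(0.12, 0.37) = 0.37
((a → c) → (b ∨ a)): 0.23 ≤ 0.37, so result = 1
(((a → c) ∨ not a) → ((a → c) → (b ∨ a))): 0.23 ≤ 1, so result = 1
(a → c): 0.37 > 0.23, so result = 0.23
(b ∨ a) = max(0.12, 0.37) = 0.37
((a → c) → (b ∨ a)): 0.23 ≤ 0.37, so result = 1
(a → c): 0.37 > 0.23, so result = 0.23
not a: Gödel ¬ of 0.37 = 0 (operand ≠ 0)
((a → c) ∨ not a) = max(0.23, 0) = 0.23
(((a → c) → (b ∨ a)) → ((a → c) ∨ not a)): 1 > 0.23, so result = 0.23
((((a → c) ∨ not a) → ((a → c) → (b ∨ a))) ∨ (((a → c) → (b ∨ a)) → ((a → c) ∨ not a))) = max(1, 0.23) = 1

1.00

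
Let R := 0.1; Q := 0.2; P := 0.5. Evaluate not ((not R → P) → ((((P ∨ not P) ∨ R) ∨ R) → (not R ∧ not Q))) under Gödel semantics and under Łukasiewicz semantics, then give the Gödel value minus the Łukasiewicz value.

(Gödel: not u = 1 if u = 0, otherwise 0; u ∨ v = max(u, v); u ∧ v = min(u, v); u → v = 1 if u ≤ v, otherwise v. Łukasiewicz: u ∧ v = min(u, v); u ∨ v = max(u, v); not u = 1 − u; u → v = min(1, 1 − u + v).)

Gödel evaluation:
  not R: Gödel ¬ of 0.1 = 0 (operand ≠ 0)
  (not R → P): 0 ≤ 0.5, so result = 1
  not P: Gödel ¬ of 0.5 = 0 (operand ≠ 0)
  (P ∨ not P) = max(0.5, 0) = 0.5
  ((P ∨ not P) ∨ R) = max(0.5, 0.1) = 0.5
  (((P ∨ not P) ∨ R) ∨ R) = max(0.5, 0.1) = 0.5
  not R: Gödel ¬ of 0.1 = 0 (operand ≠ 0)
  not Q: Gödel ¬ of 0.2 = 0 (operand ≠ 0)
  (not R ∧ not Q) = min(0, 0) = 0
  ((((P ∨ not P) ∨ R) ∨ R) → (not R ∧ not Q)): 0.5 > 0, so result = 0
  ((not R → P) → ((((P ∨ not P) ∨ R) ∨ R) → (not R ∧ not Q))): 1 > 0, so result = 0
  not ((not R → P) → ((((P ∨ not P) ∨ R) ∨ R) → (not R ∧ not Q))): Gödel ¬ of 0 = 1 (operand is 0)
  Gödel value = 1
Łukasiewicz evaluation:
  not R: Łukasiewicz ¬ gives 1 − 0.1 = 0.9
  (not R → P): min(1, 1 − 0.9 + 0.5) = 0.6
  not P: Łukasiewicz ¬ gives 1 − 0.5 = 0.5
  (P ∨ not P) = max(0.5, 0.5) = 0.5
  ((P ∨ not P) ∨ R) = max(0.5, 0.1) = 0.5
  (((P ∨ not P) ∨ R) ∨ R) = max(0.5, 0.1) = 0.5
  not R: Łukasiewicz ¬ gives 1 − 0.1 = 0.9
  not Q: Łukasiewicz ¬ gives 1 − 0.2 = 0.8
  (not R ∧ not Q) = min(0.9, 0.8) = 0.8
  ((((P ∨ not P) ∨ R) ∨ R) → (not R ∧ not Q)): min(1, 1 − 0.5 + 0.8) = 1
  ((not R → P) → ((((P ∨ not P) ∨ R) ∨ R) → (not R ∧ not Q))): min(1, 1 − 0.6 + 1) = 1
  not ((not R → P) → ((((P ∨ not P) ∨ R) ∨ R) → (not R ∧ not Q))): Łukasiewicz ¬ gives 1 − 1 = 0
  Łukasiewicz value = 0
Difference: 1 − 0 = 1.00

1.00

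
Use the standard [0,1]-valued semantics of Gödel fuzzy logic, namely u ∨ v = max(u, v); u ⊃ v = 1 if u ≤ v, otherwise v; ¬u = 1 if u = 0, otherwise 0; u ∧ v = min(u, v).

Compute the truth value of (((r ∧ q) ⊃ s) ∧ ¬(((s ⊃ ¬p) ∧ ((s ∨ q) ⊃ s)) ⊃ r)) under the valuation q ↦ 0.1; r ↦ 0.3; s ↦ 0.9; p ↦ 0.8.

0.00

(r ∧ q) = min(0.3, 0.1) = 0.1
((r ∧ q) ⊃ s): 0.1 ≤ 0.9, so result = 1
¬p: Gödel ¬ of 0.8 = 0 (operand ≠ 0)
(s ⊃ ¬p): 0.9 > 0, so result = 0
(s ∨ q) = max(0.9, 0.1) = 0.9
((s ∨ q) ⊃ s): 0.9 ≤ 0.9, so result = 1
((s ⊃ ¬p) ∧ ((s ∨ q) ⊃ s)) = min(0, 1) = 0
(((s ⊃ ¬p) ∧ ((s ∨ q) ⊃ s)) ⊃ r): 0 ≤ 0.3, so result = 1
¬(((s ⊃ ¬p) ∧ ((s ∨ q) ⊃ s)) ⊃ r): Gödel ¬ of 1 = 0 (operand ≠ 0)
(((r ∧ q) ⊃ s) ∧ ¬(((s ⊃ ¬p) ∧ ((s ∨ q) ⊃ s)) ⊃ r)) = min(1, 0) = 0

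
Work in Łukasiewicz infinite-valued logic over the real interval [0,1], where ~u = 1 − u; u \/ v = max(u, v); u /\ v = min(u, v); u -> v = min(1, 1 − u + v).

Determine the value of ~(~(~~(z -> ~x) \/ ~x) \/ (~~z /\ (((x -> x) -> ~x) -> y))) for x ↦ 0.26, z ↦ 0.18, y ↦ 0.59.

0.82

~x: Łukasiewicz ¬ gives 1 − 0.26 = 0.74
(z -> ~x): min(1, 1 − 0.18 + 0.74) = 1
~(z -> ~x): Łukasiewicz ¬ gives 1 − 1 = 0
~~(z -> ~x): Łukasiewicz ¬ gives 1 − 0 = 1
~x: Łukasiewicz ¬ gives 1 − 0.26 = 0.74
(~~(z -> ~x) \/ ~x) = max(1, 0.74) = 1
~(~~(z -> ~x) \/ ~x): Łukasiewicz ¬ gives 1 − 1 = 0
~z: Łukasiewicz ¬ gives 1 − 0.18 = 0.82
~~z: Łukasiewicz ¬ gives 1 − 0.82 = 0.18
(x -> x): min(1, 1 − 0.26 + 0.26) = 1
~x: Łukasiewicz ¬ gives 1 − 0.26 = 0.74
((x -> x) -> ~x): min(1, 1 − 1 + 0.74) = 0.74
(((x -> x) -> ~x) -> y): min(1, 1 − 0.74 + 0.59) = 0.85
(~~z /\ (((x -> x) -> ~x) -> y)) = min(0.18, 0.85) = 0.18
(~(~~(z -> ~x) \/ ~x) \/ (~~z /\ (((x -> x) -> ~x) -> y))) = max(0, 0.18) = 0.18
~(~(~~(z -> ~x) \/ ~x) \/ (~~z /\ (((x -> x) -> ~x) -> y))): Łukasiewicz ¬ gives 1 − 0.18 = 0.82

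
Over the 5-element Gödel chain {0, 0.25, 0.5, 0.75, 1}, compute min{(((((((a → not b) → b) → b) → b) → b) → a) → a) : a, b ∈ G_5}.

0.25

The minimum is attained at a = 0.25, b = 0.25:
  not b: Gödel ¬ of 0.25 = 0 (operand ≠ 0)
  (a → not b): 0.25 > 0, so result = 0
  ((a → not b) → b): 0 ≤ 0.25, so result = 1
  (((a → not b) → b) → b): 1 > 0.25, so result = 0.25
  ((((a → not b) → b) → b) → b): 0.25 ≤ 0.25, so result = 1
  (((((a → not b) → b) → b) → b) → b): 1 > 0.25, so result = 0.25
  ((((((a → not b) → b) → b) → b) → b) → a): 0.25 ≤ 0.25, so result = 1
  (((((((a → not b) → b) → b) → b) → b) → a) → a): 1 > 0.25, so result = 0.25
Checking all 25 assignments confirms none give a value below 0.25.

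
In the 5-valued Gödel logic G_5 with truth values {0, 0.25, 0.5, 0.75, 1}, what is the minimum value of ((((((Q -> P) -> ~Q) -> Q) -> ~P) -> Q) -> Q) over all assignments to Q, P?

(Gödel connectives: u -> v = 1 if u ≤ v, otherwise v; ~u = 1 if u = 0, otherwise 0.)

0.25

The minimum is attained at Q = 0.25, P = 0.25:
  (Q -> P): 0.25 ≤ 0.25, so result = 1
  ~Q: Gödel ¬ of 0.25 = 0 (operand ≠ 0)
  ((Q -> P) -> ~Q): 1 > 0, so result = 0
  (((Q -> P) -> ~Q) -> Q): 0 ≤ 0.25, so result = 1
  ~P: Gödel ¬ of 0.25 = 0 (operand ≠ 0)
  ((((Q -> P) -> ~Q) -> Q) -> ~P): 1 > 0, so result = 0
  (((((Q -> P) -> ~Q) -> Q) -> ~P) -> Q): 0 ≤ 0.25, so result = 1
  ((((((Q -> P) -> ~Q) -> Q) -> ~P) -> Q) -> Q): 1 > 0.25, so result = 0.25
Checking all 25 assignments confirms none give a value below 0.25.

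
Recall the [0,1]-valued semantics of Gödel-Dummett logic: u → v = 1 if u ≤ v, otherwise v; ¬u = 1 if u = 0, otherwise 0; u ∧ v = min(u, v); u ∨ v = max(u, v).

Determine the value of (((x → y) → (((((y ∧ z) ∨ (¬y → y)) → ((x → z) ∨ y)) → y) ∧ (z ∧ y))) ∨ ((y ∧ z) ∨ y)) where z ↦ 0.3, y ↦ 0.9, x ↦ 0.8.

(x → y): 0.8 ≤ 0.9, so result = 1
(y ∧ z) = min(0.9, 0.3) = 0.3
¬y: Gödel ¬ of 0.9 = 0 (operand ≠ 0)
(¬y → y): 0 ≤ 0.9, so result = 1
((y ∧ z) ∨ (¬y → y)) = max(0.3, 1) = 1
(x → z): 0.8 > 0.3, so result = 0.3
((x → z) ∨ y) = max(0.3, 0.9) = 0.9
(((y ∧ z) ∨ (¬y → y)) → ((x → z) ∨ y)): 1 > 0.9, so result = 0.9
((((y ∧ z) ∨ (¬y → y)) → ((x → z) ∨ y)) → y): 0.9 ≤ 0.9, so result = 1
(z ∧ y) = min(0.3, 0.9) = 0.3
(((((y ∧ z) ∨ (¬y → y)) → ((x → z) ∨ y)) → y) ∧ (z ∧ y)) = min(1, 0.3) = 0.3
((x → y) → (((((y ∧ z) ∨ (¬y → y)) → ((x → z) ∨ y)) → y) ∧ (z ∧ y))): 1 > 0.3, so result = 0.3
(y ∧ z) = min(0.9, 0.3) = 0.3
((y ∧ z) ∨ y) = max(0.3, 0.9) = 0.9
(((x → y) → (((((y ∧ z) ∨ (¬y → y)) → ((x → z) ∨ y)) → y) ∧ (z ∧ y))) ∨ ((y ∧ z) ∨ y)) = max(0.3, 0.9) = 0.9

0.90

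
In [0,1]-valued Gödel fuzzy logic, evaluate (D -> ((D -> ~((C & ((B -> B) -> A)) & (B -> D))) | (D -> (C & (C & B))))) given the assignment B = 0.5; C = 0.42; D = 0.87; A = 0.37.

(B -> B): 0.5 ≤ 0.5, so result = 1
((B -> B) -> A): 1 > 0.37, so result = 0.37
(C & ((B -> B) -> A)) = min(0.42, 0.37) = 0.37
(B -> D): 0.5 ≤ 0.87, so result = 1
((C & ((B -> B) -> A)) & (B -> D)) = min(0.37, 1) = 0.37
~((C & ((B -> B) -> A)) & (B -> D)): Gödel ¬ of 0.37 = 0 (operand ≠ 0)
(D -> ~((C & ((B -> B) -> A)) & (B -> D))): 0.87 > 0, so result = 0
(C & B) = min(0.42, 0.5) = 0.42
(C & (C & B)) = min(0.42, 0.42) = 0.42
(D -> (C & (C & B))): 0.87 > 0.42, so result = 0.42
((D -> ~((C & ((B -> B) -> A)) & (B -> D))) | (D -> (C & (C & B)))) = max(0, 0.42) = 0.42
(D -> ((D -> ~((C & ((B -> B) -> A)) & (B -> D))) | (D -> (C & (C & B))))): 0.87 > 0.42, so result = 0.42

0.42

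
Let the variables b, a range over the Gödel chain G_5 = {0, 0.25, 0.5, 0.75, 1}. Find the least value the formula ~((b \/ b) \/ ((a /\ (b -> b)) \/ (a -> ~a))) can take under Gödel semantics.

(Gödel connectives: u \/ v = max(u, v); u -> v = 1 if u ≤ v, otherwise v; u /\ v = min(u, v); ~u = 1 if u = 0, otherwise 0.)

0.00

The minimum is attained at b = 0, a = 0:
  (b \/ b) = max(0, 0) = 0
  (b -> b): 0 ≤ 0, so result = 1
  (a /\ (b -> b)) = min(0, 1) = 0
  ~a: Gödel ¬ of 0 = 1 (operand is 0)
  (a -> ~a): 0 ≤ 1, so result = 1
  ((a /\ (b -> b)) \/ (a -> ~a)) = max(0, 1) = 1
  ((b \/ b) \/ ((a /\ (b -> b)) \/ (a -> ~a))) = max(0, 1) = 1
  ~((b \/ b) \/ ((a /\ (b -> b)) \/ (a -> ~a))): Gödel ¬ of 1 = 0 (operand ≠ 0)
Checking all 25 assignments confirms none give a value below 0.00.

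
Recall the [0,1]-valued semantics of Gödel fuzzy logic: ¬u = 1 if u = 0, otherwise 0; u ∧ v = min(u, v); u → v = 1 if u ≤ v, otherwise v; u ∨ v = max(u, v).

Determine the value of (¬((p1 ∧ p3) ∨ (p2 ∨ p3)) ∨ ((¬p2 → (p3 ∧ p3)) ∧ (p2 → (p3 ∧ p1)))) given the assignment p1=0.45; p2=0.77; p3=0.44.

0.44

(p1 ∧ p3) = min(0.45, 0.44) = 0.44
(p2 ∨ p3) = max(0.77, 0.44) = 0.77
((p1 ∧ p3) ∨ (p2 ∨ p3)) = max(0.44, 0.77) = 0.77
¬((p1 ∧ p3) ∨ (p2 ∨ p3)): Gödel ¬ of 0.77 = 0 (operand ≠ 0)
¬p2: Gödel ¬ of 0.77 = 0 (operand ≠ 0)
(p3 ∧ p3) = min(0.44, 0.44) = 0.44
(¬p2 → (p3 ∧ p3)): 0 ≤ 0.44, so result = 1
(p3 ∧ p1) = min(0.44, 0.45) = 0.44
(p2 → (p3 ∧ p1)): 0.77 > 0.44, so result = 0.44
((¬p2 → (p3 ∧ p3)) ∧ (p2 → (p3 ∧ p1))) = min(1, 0.44) = 0.44
(¬((p1 ∧ p3) ∨ (p2 ∨ p3)) ∨ ((¬p2 → (p3 ∧ p3)) ∧ (p2 → (p3 ∧ p1)))) = max(0, 0.44) = 0.44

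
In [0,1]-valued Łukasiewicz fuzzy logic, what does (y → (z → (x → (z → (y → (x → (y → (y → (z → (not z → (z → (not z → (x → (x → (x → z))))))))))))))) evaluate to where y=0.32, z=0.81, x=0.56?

1.00

not z: Łukasiewicz ¬ gives 1 − 0.81 = 0.19
not z: Łukasiewicz ¬ gives 1 − 0.81 = 0.19
(x → z): min(1, 1 − 0.56 + 0.81) = 1
(x → (x → z)): min(1, 1 − 0.56 + 1) = 1
(x → (x → (x → z))): min(1, 1 − 0.56 + 1) = 1
(not z → (x → (x → (x → z)))): min(1, 1 − 0.19 + 1) = 1
(z → (not z → (x → (x → (x → z))))): min(1, 1 − 0.81 + 1) = 1
(not z → (z → (not z → (x → (x → (x → z)))))): min(1, 1 − 0.19 + 1) = 1
(z → (not z → (z → (not z → (x → (x → (x → z))))))): min(1, 1 − 0.81 + 1) = 1
(y → (z → (not z → (z → (not z → (x → (x → (x → z)))))))): min(1, 1 − 0.32 + 1) = 1
(y → (y → (z → (not z → (z → (not z → (x → (x → (x → z))))))))): min(1, 1 − 0.32 + 1) = 1
(x → (y → (y → (z → (not z → (z → (not z → (x → (x → (x → z)))))))))): min(1, 1 − 0.56 + 1) = 1
(y → (x → (y → (y → (z → (not z → (z → (not z → (x → (x → (x → z))))))))))): min(1, 1 − 0.32 + 1) = 1
(z → (y → (x → (y → (y → (z → (not z → (z → (not z → (x → (x → (x → z)))))))))))): min(1, 1 − 0.81 + 1) = 1
(x → (z → (y → (x → (y → (y → (z → (not z → (z → (not z → (x → (x → (x → z))))))))))))): min(1, 1 − 0.56 + 1) = 1
(z → (x → (z → (y → (x → (y → (y → (z → (not z → (z → (not z → (x → (x → (x → z)))))))))))))): min(1, 1 − 0.81 + 1) = 1
(y → (z → (x → (z → (y → (x → (y → (y → (z → (not z → (z → (not z → (x → (x → (x → z))))))))))))))): min(1, 1 − 0.32 + 1) = 1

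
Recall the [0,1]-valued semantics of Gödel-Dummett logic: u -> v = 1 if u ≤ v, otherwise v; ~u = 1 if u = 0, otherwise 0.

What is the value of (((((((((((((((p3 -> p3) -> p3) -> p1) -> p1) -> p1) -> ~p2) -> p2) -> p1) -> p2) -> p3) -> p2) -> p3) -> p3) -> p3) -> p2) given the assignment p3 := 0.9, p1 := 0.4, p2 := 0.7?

(p3 -> p3): 0.9 ≤ 0.9, so result = 1
((p3 -> p3) -> p3): 1 > 0.9, so result = 0.9
(((p3 -> p3) -> p3) -> p1): 0.9 > 0.4, so result = 0.4
((((p3 -> p3) -> p3) -> p1) -> p1): 0.4 ≤ 0.4, so result = 1
(((((p3 -> p3) -> p3) -> p1) -> p1) -> p1): 1 > 0.4, so result = 0.4
~p2: Gödel ¬ of 0.7 = 0 (operand ≠ 0)
((((((p3 -> p3) -> p3) -> p1) -> p1) -> p1) -> ~p2): 0.4 > 0, so result = 0
(((((((p3 -> p3) -> p3) -> p1) -> p1) -> p1) -> ~p2) -> p2): 0 ≤ 0.7, so result = 1
((((((((p3 -> p3) -> p3) -> p1) -> p1) -> p1) -> ~p2) -> p2) -> p1): 1 > 0.4, so result = 0.4
(((((((((p3 -> p3) -> p3) -> p1) -> p1) -> p1) -> ~p2) -> p2) -> p1) -> p2): 0.4 ≤ 0.7, so result = 1
((((((((((p3 -> p3) -> p3) -> p1) -> p1) -> p1) -> ~p2) -> p2) -> p1) -> p2) -> p3): 1 > 0.9, so result = 0.9
(((((((((((p3 -> p3) -> p3) -> p1) -> p1) -> p1) -> ~p2) -> p2) -> p1) -> p2) -> p3) -> p2): 0.9 > 0.7, so result = 0.7
((((((((((((p3 -> p3) -> p3) -> p1) -> p1) -> p1) -> ~p2) -> p2) -> p1) -> p2) -> p3) -> p2) -> p3): 0.7 ≤ 0.9, so result = 1
(((((((((((((p3 -> p3) -> p3) -> p1) -> p1) -> p1) -> ~p2) -> p2) -> p1) -> p2) -> p3) -> p2) -> p3) -> p3): 1 > 0.9, so result = 0.9
((((((((((((((p3 -> p3) -> p3) -> p1) -> p1) -> p1) -> ~p2) -> p2) -> p1) -> p2) -> p3) -> p2) -> p3) -> p3) -> p3): 0.9 ≤ 0.9, so result = 1
(((((((((((((((p3 -> p3) -> p3) -> p1) -> p1) -> p1) -> ~p2) -> p2) -> p1) -> p2) -> p3) -> p2) -> p3) -> p3) -> p3) -> p2): 1 > 0.7, so result = 0.7

0.70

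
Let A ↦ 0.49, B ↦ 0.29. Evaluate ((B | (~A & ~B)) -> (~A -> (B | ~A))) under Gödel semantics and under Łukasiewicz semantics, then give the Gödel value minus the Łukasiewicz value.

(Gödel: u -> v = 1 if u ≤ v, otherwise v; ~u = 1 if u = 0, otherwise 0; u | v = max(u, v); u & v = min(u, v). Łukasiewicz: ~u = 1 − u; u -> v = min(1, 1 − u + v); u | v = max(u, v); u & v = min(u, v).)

Gödel evaluation:
  ~A: Gödel ¬ of 0.49 = 0 (operand ≠ 0)
  ~B: Gödel ¬ of 0.29 = 0 (operand ≠ 0)
  (~A & ~B) = min(0, 0) = 0
  (B | (~A & ~B)) = max(0.29, 0) = 0.29
  ~A: Gödel ¬ of 0.49 = 0 (operand ≠ 0)
  ~A: Gödel ¬ of 0.49 = 0 (operand ≠ 0)
  (B | ~A) = max(0.29, 0) = 0.29
  (~A -> (B | ~A)): 0 ≤ 0.29, so result = 1
  ((B | (~A & ~B)) -> (~A -> (B | ~A))): 0.29 ≤ 1, so result = 1
  Gödel value = 1
Łukasiewicz evaluation:
  ~A: Łukasiewicz ¬ gives 1 − 0.49 = 0.51
  ~B: Łukasiewicz ¬ gives 1 − 0.29 = 0.71
  (~A & ~B) = min(0.51, 0.71) = 0.51
  (B | (~A & ~B)) = max(0.29, 0.51) = 0.51
  ~A: Łukasiewicz ¬ gives 1 − 0.49 = 0.51
  ~A: Łukasiewicz ¬ gives 1 − 0.49 = 0.51
  (B | ~A) = max(0.29, 0.51) = 0.51
  (~A -> (B | ~A)): min(1, 1 − 0.51 + 0.51) = 1
  ((B | (~A & ~B)) -> (~A -> (B | ~A))): min(1, 1 − 0.51 + 1) = 1
  Łukasiewicz value = 1
Difference: 1 − 1 = 0.00

0.00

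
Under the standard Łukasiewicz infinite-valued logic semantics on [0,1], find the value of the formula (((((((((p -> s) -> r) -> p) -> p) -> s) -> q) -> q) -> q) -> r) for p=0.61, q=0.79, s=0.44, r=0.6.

0.60

(p -> s): min(1, 1 − 0.61 + 0.44) = 0.83
((p -> s) -> r): min(1, 1 − 0.83 + 0.6) = 0.77
(((p -> s) -> r) -> p): min(1, 1 − 0.77 + 0.61) = 0.84
((((p -> s) -> r) -> p) -> p): min(1, 1 − 0.84 + 0.61) = 0.77
(((((p -> s) -> r) -> p) -> p) -> s): min(1, 1 − 0.77 + 0.44) = 0.67
((((((p -> s) -> r) -> p) -> p) -> s) -> q): min(1, 1 − 0.67 + 0.79) = 1
(((((((p -> s) -> r) -> p) -> p) -> s) -> q) -> q): min(1, 1 − 1 + 0.79) = 0.79
((((((((p -> s) -> r) -> p) -> p) -> s) -> q) -> q) -> q): min(1, 1 − 0.79 + 0.79) = 1
(((((((((p -> s) -> r) -> p) -> p) -> s) -> q) -> q) -> q) -> r): min(1, 1 − 1 + 0.6) = 0.6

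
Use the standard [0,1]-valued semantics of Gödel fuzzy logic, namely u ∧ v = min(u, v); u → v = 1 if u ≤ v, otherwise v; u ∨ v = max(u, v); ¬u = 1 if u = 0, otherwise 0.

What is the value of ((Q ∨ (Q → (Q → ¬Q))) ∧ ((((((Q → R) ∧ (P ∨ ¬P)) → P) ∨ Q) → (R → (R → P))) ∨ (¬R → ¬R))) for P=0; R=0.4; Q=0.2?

¬Q: Gödel ¬ of 0.2 = 0 (operand ≠ 0)
(Q → ¬Q): 0.2 > 0, so result = 0
(Q → (Q → ¬Q)): 0.2 > 0, so result = 0
(Q ∨ (Q → (Q → ¬Q))) = max(0.2, 0) = 0.2
(Q → R): 0.2 ≤ 0.4, so result = 1
¬P: Gödel ¬ of 0 = 1 (operand is 0)
(P ∨ ¬P) = max(0, 1) = 1
((Q → R) ∧ (P ∨ ¬P)) = min(1, 1) = 1
(((Q → R) ∧ (P ∨ ¬P)) → P): 1 > 0, so result = 0
((((Q → R) ∧ (P ∨ ¬P)) → P) ∨ Q) = max(0, 0.2) = 0.2
(R → P): 0.4 > 0, so result = 0
(R → (R → P)): 0.4 > 0, so result = 0
(((((Q → R) ∧ (P ∨ ¬P)) → P) ∨ Q) → (R → (R → P))): 0.2 > 0, so result = 0
¬R: Gödel ¬ of 0.4 = 0 (operand ≠ 0)
¬R: Gödel ¬ of 0.4 = 0 (operand ≠ 0)
(¬R → ¬R): 0 ≤ 0, so result = 1
((((((Q → R) ∧ (P ∨ ¬P)) → P) ∨ Q) → (R → (R → P))) ∨ (¬R → ¬R)) = max(0, 1) = 1
((Q ∨ (Q → (Q → ¬Q))) ∧ ((((((Q → R) ∧ (P ∨ ¬P)) → P) ∨ Q) → (R → (R → P))) ∨ (¬R → ¬R))) = min(0.2, 1) = 0.2

0.20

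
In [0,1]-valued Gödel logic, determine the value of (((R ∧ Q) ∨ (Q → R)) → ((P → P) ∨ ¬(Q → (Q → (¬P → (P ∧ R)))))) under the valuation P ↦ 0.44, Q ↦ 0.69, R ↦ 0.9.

(R ∧ Q) = min(0.9, 0.69) = 0.69
(Q → R): 0.69 ≤ 0.9, so result = 1
((R ∧ Q) ∨ (Q → R)) = max(0.69, 1) = 1
(P → P): 0.44 ≤ 0.44, so result = 1
¬P: Gödel ¬ of 0.44 = 0 (operand ≠ 0)
(P ∧ R) = min(0.44, 0.9) = 0.44
(¬P → (P ∧ R)): 0 ≤ 0.44, so result = 1
(Q → (¬P → (P ∧ R))): 0.69 ≤ 1, so result = 1
(Q → (Q → (¬P → (P ∧ R)))): 0.69 ≤ 1, so result = 1
¬(Q → (Q → (¬P → (P ∧ R)))): Gödel ¬ of 1 = 0 (operand ≠ 0)
((P → P) ∨ ¬(Q → (Q → (¬P → (P ∧ R))))) = max(1, 0) = 1
(((R ∧ Q) ∨ (Q → R)) → ((P → P) ∨ ¬(Q → (Q → (¬P → (P ∧ R)))))): 1 ≤ 1, so result = 1

1.00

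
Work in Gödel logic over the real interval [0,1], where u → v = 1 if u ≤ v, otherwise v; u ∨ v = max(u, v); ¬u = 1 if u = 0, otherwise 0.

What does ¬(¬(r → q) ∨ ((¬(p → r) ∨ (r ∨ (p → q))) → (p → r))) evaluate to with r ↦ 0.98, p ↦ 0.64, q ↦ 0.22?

(r → q): 0.98 > 0.22, so result = 0.22
¬(r → q): Gödel ¬ of 0.22 = 0 (operand ≠ 0)
(p → r): 0.64 ≤ 0.98, so result = 1
¬(p → r): Gödel ¬ of 1 = 0 (operand ≠ 0)
(p → q): 0.64 > 0.22, so result = 0.22
(r ∨ (p → q)) = max(0.98, 0.22) = 0.98
(¬(p → r) ∨ (r ∨ (p → q))) = max(0, 0.98) = 0.98
(p → r): 0.64 ≤ 0.98, so result = 1
((¬(p → r) ∨ (r ∨ (p → q))) → (p → r)): 0.98 ≤ 1, so result = 1
(¬(r → q) ∨ ((¬(p → r) ∨ (r ∨ (p → q))) → (p → r))) = max(0, 1) = 1
¬(¬(r → q) ∨ ((¬(p → r) ∨ (r ∨ (p → q))) → (p → r))): Gödel ¬ of 1 = 0 (operand ≠ 0)

0.00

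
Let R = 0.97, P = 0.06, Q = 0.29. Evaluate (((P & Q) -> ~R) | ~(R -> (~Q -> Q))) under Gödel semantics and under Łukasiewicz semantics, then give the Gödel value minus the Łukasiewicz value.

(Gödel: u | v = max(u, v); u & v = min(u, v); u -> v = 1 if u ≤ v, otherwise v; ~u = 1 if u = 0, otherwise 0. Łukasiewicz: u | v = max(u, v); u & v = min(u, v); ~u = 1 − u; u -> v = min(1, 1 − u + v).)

Gödel evaluation:
  (P & Q) = min(0.06, 0.29) = 0.06
  ~R: Gödel ¬ of 0.97 = 0 (operand ≠ 0)
  ((P & Q) -> ~R): 0.06 > 0, so result = 0
  ~Q: Gödel ¬ of 0.29 = 0 (operand ≠ 0)
  (~Q -> Q): 0 ≤ 0.29, so result = 1
  (R -> (~Q -> Q)): 0.97 ≤ 1, so result = 1
  ~(R -> (~Q -> Q)): Gödel ¬ of 1 = 0 (operand ≠ 0)
  (((P & Q) -> ~R) | ~(R -> (~Q -> Q))) = max(0, 0) = 0
  Gödel value = 0
Łukasiewicz evaluation:
  (P & Q) = min(0.06, 0.29) = 0.06
  ~R: Łukasiewicz ¬ gives 1 − 0.97 = 0.03
  ((P & Q) -> ~R): min(1, 1 − 0.06 + 0.03) = 0.97
  ~Q: Łukasiewicz ¬ gives 1 − 0.29 = 0.71
  (~Q -> Q): min(1, 1 − 0.71 + 0.29) = 0.58
  (R -> (~Q -> Q)): min(1, 1 − 0.97 + 0.58) = 0.61
  ~(R -> (~Q -> Q)): Łukasiewicz ¬ gives 1 − 0.61 = 0.39
  (((P & Q) -> ~R) | ~(R -> (~Q -> Q))) = max(0.97, 0.39) = 0.97
  Łukasiewicz value = 0.97
Difference: 0 − 0.97 = -0.97

-0.97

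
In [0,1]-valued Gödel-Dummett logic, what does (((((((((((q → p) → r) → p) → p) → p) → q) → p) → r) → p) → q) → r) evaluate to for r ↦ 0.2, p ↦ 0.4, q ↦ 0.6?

0.20

(q → p): 0.6 > 0.4, so result = 0.4
((q → p) → r): 0.4 > 0.2, so result = 0.2
(((q → p) → r) → p): 0.2 ≤ 0.4, so result = 1
((((q → p) → r) → p) → p): 1 > 0.4, so result = 0.4
(((((q → p) → r) → p) → p) → p): 0.4 ≤ 0.4, so result = 1
((((((q → p) → r) → p) → p) → p) → q): 1 > 0.6, so result = 0.6
(((((((q → p) → r) → p) → p) → p) → q) → p): 0.6 > 0.4, so result = 0.4
((((((((q → p) → r) → p) → p) → p) → q) → p) → r): 0.4 > 0.2, so result = 0.2
(((((((((q → p) → r) → p) → p) → p) → q) → p) → r) → p): 0.2 ≤ 0.4, so result = 1
((((((((((q → p) → r) → p) → p) → p) → q) → p) → r) → p) → q): 1 > 0.6, so result = 0.6
(((((((((((q → p) → r) → p) → p) → p) → q) → p) → r) → p) → q) → r): 0.6 > 0.2, so result = 0.2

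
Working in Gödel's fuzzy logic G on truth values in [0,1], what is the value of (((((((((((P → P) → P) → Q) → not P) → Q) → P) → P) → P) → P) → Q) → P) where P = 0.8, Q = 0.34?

(P → P): 0.8 ≤ 0.8, so result = 1
((P → P) → P): 1 > 0.8, so result = 0.8
(((P → P) → P) → Q): 0.8 > 0.34, so result = 0.34
not P: Gödel ¬ of 0.8 = 0 (operand ≠ 0)
((((P → P) → P) → Q) → not P): 0.34 > 0, so result = 0
(((((P → P) → P) → Q) → not P) → Q): 0 ≤ 0.34, so result = 1
((((((P → P) → P) → Q) → not P) → Q) → P): 1 > 0.8, so result = 0.8
(((((((P → P) → P) → Q) → not P) → Q) → P) → P): 0.8 ≤ 0.8, so result = 1
((((((((P → P) → P) → Q) → not P) → Q) → P) → P) → P): 1 > 0.8, so result = 0.8
(((((((((P → P) → P) → Q) → not P) → Q) → P) → P) → P) → P): 0.8 ≤ 0.8, so result = 1
((((((((((P → P) → P) → Q) → not P) → Q) → P) → P) → P) → P) → Q): 1 > 0.34, so result = 0.34
(((((((((((P → P) → P) → Q) → not P) → Q) → P) → P) → P) → P) → Q) → P): 0.34 ≤ 0.8, so result = 1

1.00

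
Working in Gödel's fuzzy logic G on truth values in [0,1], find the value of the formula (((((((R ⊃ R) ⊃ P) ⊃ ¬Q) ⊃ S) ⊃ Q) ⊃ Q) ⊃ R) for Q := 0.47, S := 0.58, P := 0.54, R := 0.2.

(R ⊃ R): 0.2 ≤ 0.2, so result = 1
((R ⊃ R) ⊃ P): 1 > 0.54, so result = 0.54
¬Q: Gödel ¬ of 0.47 = 0 (operand ≠ 0)
(((R ⊃ R) ⊃ P) ⊃ ¬Q): 0.54 > 0, so result = 0
((((R ⊃ R) ⊃ P) ⊃ ¬Q) ⊃ S): 0 ≤ 0.58, so result = 1
(((((R ⊃ R) ⊃ P) ⊃ ¬Q) ⊃ S) ⊃ Q): 1 > 0.47, so result = 0.47
((((((R ⊃ R) ⊃ P) ⊃ ¬Q) ⊃ S) ⊃ Q) ⊃ Q): 0.47 ≤ 0.47, so result = 1
(((((((R ⊃ R) ⊃ P) ⊃ ¬Q) ⊃ S) ⊃ Q) ⊃ Q) ⊃ R): 1 > 0.2, so result = 0.2

0.20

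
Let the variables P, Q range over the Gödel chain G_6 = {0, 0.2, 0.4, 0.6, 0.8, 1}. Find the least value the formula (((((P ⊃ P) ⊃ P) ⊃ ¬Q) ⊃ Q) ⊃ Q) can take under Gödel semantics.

0.20

The minimum is attained at P = 0.2, Q = 0.2:
  (P ⊃ P): 0.2 ≤ 0.2, so result = 1
  ((P ⊃ P) ⊃ P): 1 > 0.2, so result = 0.2
  ¬Q: Gödel ¬ of 0.2 = 0 (operand ≠ 0)
  (((P ⊃ P) ⊃ P) ⊃ ¬Q): 0.2 > 0, so result = 0
  ((((P ⊃ P) ⊃ P) ⊃ ¬Q) ⊃ Q): 0 ≤ 0.2, so result = 1
  (((((P ⊃ P) ⊃ P) ⊃ ¬Q) ⊃ Q) ⊃ Q): 1 > 0.2, so result = 0.2
Checking all 36 assignments confirms none give a value below 0.20.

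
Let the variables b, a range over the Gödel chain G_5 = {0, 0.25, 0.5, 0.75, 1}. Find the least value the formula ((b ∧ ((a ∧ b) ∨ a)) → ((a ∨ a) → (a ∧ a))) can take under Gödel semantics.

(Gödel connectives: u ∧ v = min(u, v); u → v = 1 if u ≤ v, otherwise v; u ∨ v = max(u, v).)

1.00

Every assignment gives 1. For instance at b = 0, a = 0:
  (a ∧ b) = min(0, 0) = 0
  ((a ∧ b) ∨ a) = max(0, 0) = 0
  (b ∧ ((a ∧ b) ∨ a)) = min(0, 0) = 0
  (a ∨ a) = max(0, 0) = 0
  (a ∧ a) = min(0, 0) = 0
  ((a ∨ a) → (a ∧ a)): 0 ≤ 0, so result = 1
  ((b ∧ ((a ∧ b) ∨ a)) → ((a ∨ a) → (a ∧ a))): 0 ≤ 1, so result = 1
All 25 assignments give value 1 — the formula is a G_5-tautology.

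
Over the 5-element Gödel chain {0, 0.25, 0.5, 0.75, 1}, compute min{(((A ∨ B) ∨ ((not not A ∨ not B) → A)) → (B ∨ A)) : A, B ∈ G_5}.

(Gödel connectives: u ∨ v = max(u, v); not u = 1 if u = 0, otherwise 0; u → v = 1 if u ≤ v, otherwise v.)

0.25

The minimum is attained at A = 0, B = 0.25:
  (A ∨ B) = max(0, 0.25) = 0.25
  not A: Gödel ¬ of 0 = 1 (operand is 0)
  not not A: Gödel ¬ of 1 = 0 (operand ≠ 0)
  not B: Gödel ¬ of 0.25 = 0 (operand ≠ 0)
  (not not A ∨ not B) = max(0, 0) = 0
  ((not not A ∨ not B) → A): 0 ≤ 0, so result = 1
  ((A ∨ B) ∨ ((not not A ∨ not B) → A)) = max(0.25, 1) = 1
  (B ∨ A) = max(0.25, 0) = 0.25
  (((A ∨ B) ∨ ((not not A ∨ not B) → A)) → (B ∨ A)): 1 > 0.25, so result = 0.25
Checking all 25 assignments confirms none give a value below 0.25.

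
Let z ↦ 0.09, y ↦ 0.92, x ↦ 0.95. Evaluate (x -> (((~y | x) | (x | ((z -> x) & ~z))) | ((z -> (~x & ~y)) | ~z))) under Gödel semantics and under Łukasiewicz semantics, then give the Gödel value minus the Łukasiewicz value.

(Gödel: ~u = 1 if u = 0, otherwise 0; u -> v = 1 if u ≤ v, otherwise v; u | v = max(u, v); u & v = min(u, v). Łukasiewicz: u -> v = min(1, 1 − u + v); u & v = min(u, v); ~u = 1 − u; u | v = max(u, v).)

Gödel evaluation:
  ~y: Gödel ¬ of 0.92 = 0 (operand ≠ 0)
  (~y | x) = max(0, 0.95) = 0.95
  (z -> x): 0.09 ≤ 0.95, so result = 1
  ~z: Gödel ¬ of 0.09 = 0 (operand ≠ 0)
  ((z -> x) & ~z) = min(1, 0) = 0
  (x | ((z -> x) & ~z)) = max(0.95, 0) = 0.95
  ((~y | x) | (x | ((z -> x) & ~z))) = max(0.95, 0.95) = 0.95
  ~x: Gödel ¬ of 0.95 = 0 (operand ≠ 0)
  ~y: Gödel ¬ of 0.92 = 0 (operand ≠ 0)
  (~x & ~y) = min(0, 0) = 0
  (z -> (~x & ~y)): 0.09 > 0, so result = 0
  ~z: Gödel ¬ of 0.09 = 0 (operand ≠ 0)
  ((z -> (~x & ~y)) | ~z) = max(0, 0) = 0
  (((~y | x) | (x | ((z -> x) & ~z))) | ((z -> (~x & ~y)) | ~z)) = max(0.95, 0) = 0.95
  (x -> (((~y | x) | (x | ((z -> x) & ~z))) | ((z -> (~x & ~y)) | ~z))): 0.95 ≤ 0.95, so result = 1
  Gödel value = 1
Łukasiewicz evaluation:
  ~y: Łukasiewicz ¬ gives 1 − 0.92 = 0.08
  (~y | x) = max(0.08, 0.95) = 0.95
  (z -> x): min(1, 1 − 0.09 + 0.95) = 1
  ~z: Łukasiewicz ¬ gives 1 − 0.09 = 0.91
  ((z -> x) & ~z) = min(1, 0.91) = 0.91
  (x | ((z -> x) & ~z)) = max(0.95, 0.91) = 0.95
  ((~y | x) | (x | ((z -> x) & ~z))) = max(0.95, 0.95) = 0.95
  ~x: Łukasiewicz ¬ gives 1 − 0.95 = 0.05
  ~y: Łukasiewicz ¬ gives 1 − 0.92 = 0.08
  (~x & ~y) = min(0.05, 0.08) = 0.05
  (z -> (~x & ~y)): min(1, 1 − 0.09 + 0.05) = 0.96
  ~z: Łukasiewicz ¬ gives 1 − 0.09 = 0.91
  ((z -> (~x & ~y)) | ~z) = max(0.96, 0.91) = 0.96
  (((~y | x) | (x | ((z -> x) & ~z))) | ((z -> (~x & ~y)) | ~z)) = max(0.95, 0.96) = 0.96
  (x -> (((~y | x) | (x | ((z -> x) & ~z))) | ((z -> (~x & ~y)) | ~z))): min(1, 1 − 0.95 + 0.96) = 1
  Łukasiewicz value = 1
Difference: 1 − 1 = 0.00

0.00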